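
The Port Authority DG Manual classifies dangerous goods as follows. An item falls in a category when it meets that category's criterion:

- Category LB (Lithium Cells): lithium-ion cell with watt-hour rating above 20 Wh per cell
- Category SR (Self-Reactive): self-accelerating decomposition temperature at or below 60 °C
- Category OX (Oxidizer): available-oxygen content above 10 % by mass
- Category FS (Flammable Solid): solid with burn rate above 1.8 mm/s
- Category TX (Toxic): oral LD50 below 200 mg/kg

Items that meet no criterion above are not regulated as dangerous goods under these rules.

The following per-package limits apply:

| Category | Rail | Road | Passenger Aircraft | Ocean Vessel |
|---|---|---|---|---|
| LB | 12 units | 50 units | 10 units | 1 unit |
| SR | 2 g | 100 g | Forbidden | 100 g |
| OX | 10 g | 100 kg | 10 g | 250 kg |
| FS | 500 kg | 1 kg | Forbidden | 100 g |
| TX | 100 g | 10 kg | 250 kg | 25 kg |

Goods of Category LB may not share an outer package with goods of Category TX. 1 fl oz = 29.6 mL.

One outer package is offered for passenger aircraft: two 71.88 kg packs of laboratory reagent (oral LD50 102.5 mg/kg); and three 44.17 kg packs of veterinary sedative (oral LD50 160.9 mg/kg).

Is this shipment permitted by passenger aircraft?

The laboratory reagent has oral LD50 102.5 mg/kg, which is < 200 mg/kg, so it is Category TX (Toxic).
Veterinary sedative: oral LD50 160.9 mg/kg < 200 mg/kg → Category TX (Toxic).
Category TX net quantity: (two 71.88 kg packs = 143.76 kg) + (three 44.17 kg packs = 132.51 kg) = 276.27 kg.
That exceeds the Category TX passenger aircraft limit of 250 kg.

No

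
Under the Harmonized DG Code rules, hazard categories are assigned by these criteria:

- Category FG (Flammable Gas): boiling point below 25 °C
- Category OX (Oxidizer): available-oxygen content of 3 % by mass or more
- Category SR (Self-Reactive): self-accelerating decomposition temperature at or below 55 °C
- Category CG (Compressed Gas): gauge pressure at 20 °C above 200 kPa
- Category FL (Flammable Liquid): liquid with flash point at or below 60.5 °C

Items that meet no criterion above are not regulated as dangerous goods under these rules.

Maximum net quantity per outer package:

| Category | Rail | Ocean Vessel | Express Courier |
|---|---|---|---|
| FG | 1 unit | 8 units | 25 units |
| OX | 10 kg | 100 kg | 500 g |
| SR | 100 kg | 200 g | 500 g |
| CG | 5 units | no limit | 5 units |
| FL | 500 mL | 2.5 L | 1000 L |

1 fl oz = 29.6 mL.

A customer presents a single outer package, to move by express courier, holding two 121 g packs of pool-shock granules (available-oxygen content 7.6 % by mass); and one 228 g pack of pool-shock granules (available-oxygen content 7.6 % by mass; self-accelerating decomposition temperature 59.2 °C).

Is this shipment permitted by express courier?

Yes

Available-oxygen content 7.6 % by mass meets the Category OX criterion (Oxidizer), so the pool-shock granules are Category OX.
The pool-shock granules have available-oxygen content 7.6 % by mass, which is ≥ 3 % by mass, so they are Category OX (Oxidizer).
Total Category OX: (two 121 g packs = 242 g) + 228 g = 470 g.
That is within the Category OX express courier limit of 500 g.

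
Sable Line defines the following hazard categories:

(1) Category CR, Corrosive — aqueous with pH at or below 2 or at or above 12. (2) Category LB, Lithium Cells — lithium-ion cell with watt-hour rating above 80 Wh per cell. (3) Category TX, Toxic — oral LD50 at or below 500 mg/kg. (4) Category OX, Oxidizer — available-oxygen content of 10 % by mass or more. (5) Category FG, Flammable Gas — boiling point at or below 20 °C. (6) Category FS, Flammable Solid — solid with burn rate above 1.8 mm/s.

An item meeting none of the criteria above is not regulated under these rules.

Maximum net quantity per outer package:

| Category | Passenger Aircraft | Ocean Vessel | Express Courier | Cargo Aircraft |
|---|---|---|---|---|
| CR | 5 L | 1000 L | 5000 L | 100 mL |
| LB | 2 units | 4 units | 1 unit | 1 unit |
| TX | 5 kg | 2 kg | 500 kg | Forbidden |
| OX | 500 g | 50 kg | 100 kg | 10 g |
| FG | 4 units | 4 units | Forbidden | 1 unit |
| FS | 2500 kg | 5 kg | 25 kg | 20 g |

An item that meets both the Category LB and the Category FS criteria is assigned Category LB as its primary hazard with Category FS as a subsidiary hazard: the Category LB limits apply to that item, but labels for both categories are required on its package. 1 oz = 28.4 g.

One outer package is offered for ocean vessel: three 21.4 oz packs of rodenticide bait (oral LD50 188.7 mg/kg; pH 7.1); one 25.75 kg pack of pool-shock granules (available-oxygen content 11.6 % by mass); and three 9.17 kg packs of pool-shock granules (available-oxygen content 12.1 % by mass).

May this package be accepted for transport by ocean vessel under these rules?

The rodenticide bait has oral LD50 188.7 mg/kg, which is ≤ 500 mg/kg, so it is Category TX (Toxic).
The pool-shock granules have available-oxygen content 11.6 % by mass, which is ≥ 10 % by mass, so they are Category OX (Oxidizer).
Pool-shock granules: available-oxygen content 12.1 % by mass ≥ 10 % by mass → Category OX (Oxidizer).
Total Category OX: 25.75 kg + (three 9.17 kg packs = 27.51 kg) = 53.26 kg.
53.26 kg exceeds the ocean vessel limit of 50 kg for Category OX.
Category TX quantity: three 21.4 oz packs = 1823.28 g.
That is within the Category TX ocean vessel limit of 2 kg.

No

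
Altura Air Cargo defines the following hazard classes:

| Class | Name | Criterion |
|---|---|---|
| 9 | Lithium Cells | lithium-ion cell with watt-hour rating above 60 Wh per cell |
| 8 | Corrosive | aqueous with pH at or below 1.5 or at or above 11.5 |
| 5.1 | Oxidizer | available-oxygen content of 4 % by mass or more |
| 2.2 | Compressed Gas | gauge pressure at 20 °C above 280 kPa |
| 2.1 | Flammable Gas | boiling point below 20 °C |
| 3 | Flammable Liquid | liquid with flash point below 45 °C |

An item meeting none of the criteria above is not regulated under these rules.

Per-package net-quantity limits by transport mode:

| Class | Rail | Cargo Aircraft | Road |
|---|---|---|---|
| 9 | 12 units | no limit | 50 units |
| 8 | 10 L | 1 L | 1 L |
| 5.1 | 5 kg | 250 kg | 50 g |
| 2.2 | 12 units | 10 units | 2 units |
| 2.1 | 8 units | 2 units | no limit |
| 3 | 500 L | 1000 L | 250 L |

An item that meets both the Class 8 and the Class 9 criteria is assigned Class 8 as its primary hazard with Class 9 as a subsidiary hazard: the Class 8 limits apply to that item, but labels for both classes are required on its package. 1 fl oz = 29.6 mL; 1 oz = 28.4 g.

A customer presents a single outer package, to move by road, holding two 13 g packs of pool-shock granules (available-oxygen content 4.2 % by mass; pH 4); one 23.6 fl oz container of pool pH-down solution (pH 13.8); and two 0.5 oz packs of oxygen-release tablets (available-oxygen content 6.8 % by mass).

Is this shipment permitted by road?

With available-oxygen content 4.2 % by mass (≥ 4 % by mass), the pool-shock granules fall in Class 5.1.
The pool pH-down solution has pH 13.8, which is ≥ 11.5, so it is Class 8 (Corrosive).
Available-oxygen content 6.8 % by mass meets the Class 5.1 criterion (Oxidizer), so the oxygen-release tablets are Class 5.1.
Class 5.1 net quantity: (two 13 g packs = 26 g) + (two 0.5 oz packs = 28.4 g) = 54.4 g.
54.4 g > 50 g (road limit, Class 5.1) — over the limit.
Class 8 quantity: one 23.6 fl oz container = 698.56 mL.
That is within the Class 8 road limit of 1 L.

No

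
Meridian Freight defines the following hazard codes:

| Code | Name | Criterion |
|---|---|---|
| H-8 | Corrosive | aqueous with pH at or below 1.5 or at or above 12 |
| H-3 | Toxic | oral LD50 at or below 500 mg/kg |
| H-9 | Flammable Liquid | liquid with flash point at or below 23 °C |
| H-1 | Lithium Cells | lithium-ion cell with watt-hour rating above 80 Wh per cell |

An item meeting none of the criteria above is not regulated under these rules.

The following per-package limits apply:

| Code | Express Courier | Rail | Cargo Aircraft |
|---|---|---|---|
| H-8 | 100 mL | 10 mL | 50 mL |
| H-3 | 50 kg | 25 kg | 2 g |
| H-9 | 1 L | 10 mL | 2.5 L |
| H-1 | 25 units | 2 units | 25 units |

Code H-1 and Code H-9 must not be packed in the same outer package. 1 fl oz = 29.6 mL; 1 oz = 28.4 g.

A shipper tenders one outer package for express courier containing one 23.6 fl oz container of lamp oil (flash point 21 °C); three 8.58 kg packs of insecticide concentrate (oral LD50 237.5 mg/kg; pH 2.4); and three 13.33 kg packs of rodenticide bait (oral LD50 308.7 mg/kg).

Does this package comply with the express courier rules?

No

With flash point 21 °C (≤ 23 °C), the lamp oil falls in Code H-9.
The insecticide concentrate has oral LD50 237.5 mg/kg, which is ≤ 500 mg/kg, so it is Code H-3 (Toxic).
The rodenticide bait has oral LD50 308.7 mg/kg, which is ≤ 500 mg/kg, so it is Code H-3 (Toxic).
Total Code H-3: (three 8.58 kg packs = 25.74 kg) + (three 13.33 kg packs = 39.99 kg) = 65.73 kg.
65.73 kg exceeds the express courier limit of 50 kg for Code H-3.
Code H-9 quantity: one 23.6 fl oz container = 698.56 mL.
698.56 mL ≤ 1 L (express courier limit, Code H-9) — within limit.
The segregation rule (Code H-1 with Code H-9) does not apply to Code H-3 with Code H-9.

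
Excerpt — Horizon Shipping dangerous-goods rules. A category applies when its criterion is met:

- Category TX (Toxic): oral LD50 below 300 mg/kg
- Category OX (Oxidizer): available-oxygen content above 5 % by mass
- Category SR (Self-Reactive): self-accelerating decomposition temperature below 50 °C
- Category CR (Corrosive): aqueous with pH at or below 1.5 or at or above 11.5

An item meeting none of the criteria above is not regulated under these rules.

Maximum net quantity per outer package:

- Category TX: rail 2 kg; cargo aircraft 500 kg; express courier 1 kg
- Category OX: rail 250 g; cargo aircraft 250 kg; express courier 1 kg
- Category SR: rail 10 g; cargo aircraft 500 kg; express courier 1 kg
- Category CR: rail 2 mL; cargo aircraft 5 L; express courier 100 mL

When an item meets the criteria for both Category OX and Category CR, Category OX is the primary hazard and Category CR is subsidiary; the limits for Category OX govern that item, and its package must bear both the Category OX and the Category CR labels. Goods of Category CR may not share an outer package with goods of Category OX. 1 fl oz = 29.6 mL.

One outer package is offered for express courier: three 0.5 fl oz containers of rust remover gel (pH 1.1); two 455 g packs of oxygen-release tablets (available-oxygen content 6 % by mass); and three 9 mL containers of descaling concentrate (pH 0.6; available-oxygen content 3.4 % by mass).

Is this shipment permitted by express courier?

With pH 1.1 (≤ 1.5), the rust remover gel falls in Category CR.
The oxygen-release tablets have available-oxygen content 6 % by mass, which is > 5 % by mass, so they are Category OX (Oxidizer).
Descaling concentrate: pH 0.6 ≤ 1.5 → Category CR (Corrosive).
Category CR net quantity: (three 0.5 fl oz containers = 44.4 mL) + (three 9 mL containers = 27 mL) = 71.4 mL.
That is within the Category CR express courier limit of 100 mL.
Category OX quantity: two 455 g packs = 910 g.
That is within the Category OX express courier limit of 1 kg.
Category CR and Category OX may not share an outer package.

No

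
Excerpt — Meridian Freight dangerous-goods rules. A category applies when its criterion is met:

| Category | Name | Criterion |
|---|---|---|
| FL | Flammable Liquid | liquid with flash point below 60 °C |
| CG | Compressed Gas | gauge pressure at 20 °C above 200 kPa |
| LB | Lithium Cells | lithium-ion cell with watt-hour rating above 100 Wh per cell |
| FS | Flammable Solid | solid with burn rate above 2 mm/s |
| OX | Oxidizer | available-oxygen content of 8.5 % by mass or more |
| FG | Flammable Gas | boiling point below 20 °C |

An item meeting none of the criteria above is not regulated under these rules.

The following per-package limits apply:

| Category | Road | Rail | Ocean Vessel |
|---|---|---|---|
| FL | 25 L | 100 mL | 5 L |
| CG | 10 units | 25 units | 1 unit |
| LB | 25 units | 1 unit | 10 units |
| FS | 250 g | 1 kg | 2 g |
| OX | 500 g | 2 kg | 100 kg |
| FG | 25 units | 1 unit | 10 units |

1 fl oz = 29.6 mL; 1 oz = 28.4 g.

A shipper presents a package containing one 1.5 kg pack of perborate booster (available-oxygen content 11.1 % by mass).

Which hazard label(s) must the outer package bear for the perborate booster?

Available-oxygen content 11.1 % by mass meets the Category OX criterion (Oxidizer), so the perborate booster is Category OX.
Only the Category OX label is required.

Category OX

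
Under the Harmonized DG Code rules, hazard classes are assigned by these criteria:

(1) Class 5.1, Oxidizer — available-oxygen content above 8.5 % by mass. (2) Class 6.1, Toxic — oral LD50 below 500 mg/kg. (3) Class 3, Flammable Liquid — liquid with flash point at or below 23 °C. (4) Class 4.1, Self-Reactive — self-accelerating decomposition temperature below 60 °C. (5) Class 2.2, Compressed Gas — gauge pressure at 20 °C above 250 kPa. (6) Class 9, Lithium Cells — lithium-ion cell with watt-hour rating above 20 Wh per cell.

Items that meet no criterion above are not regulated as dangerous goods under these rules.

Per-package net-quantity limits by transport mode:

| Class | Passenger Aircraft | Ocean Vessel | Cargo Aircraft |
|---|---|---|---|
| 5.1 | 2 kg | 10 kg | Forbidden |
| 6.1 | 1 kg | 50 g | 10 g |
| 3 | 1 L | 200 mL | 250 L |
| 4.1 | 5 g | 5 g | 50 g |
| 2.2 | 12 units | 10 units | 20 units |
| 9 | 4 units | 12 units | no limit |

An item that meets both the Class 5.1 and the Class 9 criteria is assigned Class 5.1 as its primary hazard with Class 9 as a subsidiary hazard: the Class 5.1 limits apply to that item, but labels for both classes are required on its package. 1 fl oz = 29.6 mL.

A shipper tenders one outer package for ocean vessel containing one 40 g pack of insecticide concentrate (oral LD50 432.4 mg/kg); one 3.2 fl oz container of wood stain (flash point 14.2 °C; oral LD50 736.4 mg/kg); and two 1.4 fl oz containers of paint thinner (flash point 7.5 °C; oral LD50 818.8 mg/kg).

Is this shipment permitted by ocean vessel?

Yes

Insecticide concentrate: oral LD50 432.4 mg/kg < 500 mg/kg → Class 6.1 (Toxic).
Wood stain: flash point 14.2 °C ≤ 23 °C → Class 3 (Flammable Liquid).
Flash point 7.5 °C meets the Class 3 criterion (Flammable Liquid), so the paint thinner is Class 3.
Class 3 net quantity: (one 3.2 fl oz container = 94.72 mL) + (two 1.4 fl oz containers = 82.88 mL) = 177.6 mL.
That is within the Class 3 ocean vessel limit of 200 mL.
Class 6.1 quantity: 40 g.
40 g is within the ocean vessel limit of 50 g for Class 6.1.
Every hazard class is within its ocean vessel limit and no segregation rule is violated.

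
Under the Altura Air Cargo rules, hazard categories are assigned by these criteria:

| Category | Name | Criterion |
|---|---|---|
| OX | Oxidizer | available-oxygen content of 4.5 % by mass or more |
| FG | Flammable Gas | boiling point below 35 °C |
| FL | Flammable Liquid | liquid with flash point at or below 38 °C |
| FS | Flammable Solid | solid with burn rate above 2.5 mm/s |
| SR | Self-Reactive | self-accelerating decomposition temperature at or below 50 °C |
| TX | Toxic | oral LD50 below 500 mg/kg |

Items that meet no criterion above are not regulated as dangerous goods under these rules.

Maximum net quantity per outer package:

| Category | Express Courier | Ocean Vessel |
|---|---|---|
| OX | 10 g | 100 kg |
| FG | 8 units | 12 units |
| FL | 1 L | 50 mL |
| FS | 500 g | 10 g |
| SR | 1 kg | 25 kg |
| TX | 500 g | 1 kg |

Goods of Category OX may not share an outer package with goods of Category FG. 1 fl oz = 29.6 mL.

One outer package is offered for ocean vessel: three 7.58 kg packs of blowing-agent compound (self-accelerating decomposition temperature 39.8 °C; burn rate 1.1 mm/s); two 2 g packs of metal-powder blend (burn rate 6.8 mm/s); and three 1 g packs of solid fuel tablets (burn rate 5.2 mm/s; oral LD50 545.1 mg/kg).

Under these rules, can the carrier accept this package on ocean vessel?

Yes

The blowing-agent compound has self-accelerating decomposition temperature 39.8 °C, which is ≤ 50 °C, so it is Category SR (Self-Reactive).
Burn rate 6.8 mm/s meets the Category FS criterion (Flammable Solid), so the metal-powder blend is Category FS.
Solid fuel tablets: burn rate 5.2 mm/s > 2.5 mm/s → Category FS (Flammable Solid).
Category FS net quantity: (two 2 g packs = 4 g) + (three 1 g packs = 3 g) = 7 g.
7 g ≤ 10 g (ocean vessel limit, Category FS) — within limit.
Category SR quantity: three 7.58 kg packs = 22.74 kg.
22.74 kg is within the ocean vessel limit of 25 kg for Category SR.
The segregation rule (Category OX with Category FG) does not apply to Category FS with Category SR.
Every hazard category is within its ocean vessel limit and no segregation rule is violated.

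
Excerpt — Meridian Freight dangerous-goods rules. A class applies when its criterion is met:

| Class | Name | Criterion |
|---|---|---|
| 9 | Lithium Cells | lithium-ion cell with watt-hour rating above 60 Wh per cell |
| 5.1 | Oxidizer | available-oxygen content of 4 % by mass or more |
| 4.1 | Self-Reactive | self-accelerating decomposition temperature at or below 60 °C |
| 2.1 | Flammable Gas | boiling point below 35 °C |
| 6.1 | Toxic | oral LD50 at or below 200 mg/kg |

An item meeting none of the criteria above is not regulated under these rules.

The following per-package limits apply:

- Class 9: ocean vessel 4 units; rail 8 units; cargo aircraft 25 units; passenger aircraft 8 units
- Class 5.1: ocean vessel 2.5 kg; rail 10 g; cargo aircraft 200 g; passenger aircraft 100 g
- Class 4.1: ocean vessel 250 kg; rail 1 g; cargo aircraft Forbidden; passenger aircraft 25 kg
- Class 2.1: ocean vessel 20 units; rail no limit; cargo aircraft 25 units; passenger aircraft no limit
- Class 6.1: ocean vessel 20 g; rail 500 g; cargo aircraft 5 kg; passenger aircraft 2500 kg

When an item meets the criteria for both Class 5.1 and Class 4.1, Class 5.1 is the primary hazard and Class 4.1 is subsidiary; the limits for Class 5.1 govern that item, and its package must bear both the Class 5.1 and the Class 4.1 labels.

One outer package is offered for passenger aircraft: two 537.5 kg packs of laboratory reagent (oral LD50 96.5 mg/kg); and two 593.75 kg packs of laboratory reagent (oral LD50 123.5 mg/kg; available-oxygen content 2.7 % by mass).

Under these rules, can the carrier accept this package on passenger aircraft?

The laboratory reagent has oral LD50 96.5 mg/kg, which is ≤ 200 mg/kg, so it is Class 6.1 (Toxic).
With oral LD50 123.5 mg/kg (≤ 200 mg/kg), the laboratory reagent falls in Class 6.1.
Total Class 6.1: (two 537.5 kg packs = 1075 kg) + (two 593.75 kg packs = 1187.5 kg) = 2262.5 kg.
2262.5 kg is within the passenger aircraft limit of 2500 kg for Class 6.1.

Yes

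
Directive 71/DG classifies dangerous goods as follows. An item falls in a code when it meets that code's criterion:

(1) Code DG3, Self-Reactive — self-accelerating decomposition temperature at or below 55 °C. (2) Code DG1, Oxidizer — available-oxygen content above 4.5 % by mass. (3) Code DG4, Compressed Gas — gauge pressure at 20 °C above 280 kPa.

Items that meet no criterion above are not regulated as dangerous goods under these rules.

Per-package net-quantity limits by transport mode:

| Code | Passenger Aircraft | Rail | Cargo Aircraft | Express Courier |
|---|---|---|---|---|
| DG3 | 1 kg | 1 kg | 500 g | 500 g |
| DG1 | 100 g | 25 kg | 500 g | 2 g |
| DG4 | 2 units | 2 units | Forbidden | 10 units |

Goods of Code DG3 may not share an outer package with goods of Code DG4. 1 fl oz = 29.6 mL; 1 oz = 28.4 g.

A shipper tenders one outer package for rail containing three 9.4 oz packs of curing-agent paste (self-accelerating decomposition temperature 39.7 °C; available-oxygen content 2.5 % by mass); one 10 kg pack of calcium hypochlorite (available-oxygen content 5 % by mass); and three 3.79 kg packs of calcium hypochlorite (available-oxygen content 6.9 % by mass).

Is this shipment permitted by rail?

Self-accelerating decomposition temperature 39.7 °C meets the Code DG3 criterion (Self-Reactive), so the curing-agent paste is Code DG3.
Available-oxygen content 5 % by mass meets the Code DG1 criterion (Oxidizer), so the calcium hypochlorite is Code DG1.
Calcium hypochlorite: available-oxygen content 6.9 % by mass > 4.5 % by mass → Code DG1 (Oxidizer).
Code DG3 quantity: three 9.4 oz packs = 800.88 g.
800.88 g ≤ 1 kg (rail limit, Code DG3) — within limit.
Code DG1 net quantity: 10 kg + (three 3.79 kg packs = 11.37 kg) = 21.37 kg.
21.37 kg is within the rail limit of 25 kg for Code DG1.
The segregation rule (Code DG3 with Code DG4) does not apply to Code DG3 with Code DG1.
Every hazard code is within its rail limit and no segregation rule is violated.

Yes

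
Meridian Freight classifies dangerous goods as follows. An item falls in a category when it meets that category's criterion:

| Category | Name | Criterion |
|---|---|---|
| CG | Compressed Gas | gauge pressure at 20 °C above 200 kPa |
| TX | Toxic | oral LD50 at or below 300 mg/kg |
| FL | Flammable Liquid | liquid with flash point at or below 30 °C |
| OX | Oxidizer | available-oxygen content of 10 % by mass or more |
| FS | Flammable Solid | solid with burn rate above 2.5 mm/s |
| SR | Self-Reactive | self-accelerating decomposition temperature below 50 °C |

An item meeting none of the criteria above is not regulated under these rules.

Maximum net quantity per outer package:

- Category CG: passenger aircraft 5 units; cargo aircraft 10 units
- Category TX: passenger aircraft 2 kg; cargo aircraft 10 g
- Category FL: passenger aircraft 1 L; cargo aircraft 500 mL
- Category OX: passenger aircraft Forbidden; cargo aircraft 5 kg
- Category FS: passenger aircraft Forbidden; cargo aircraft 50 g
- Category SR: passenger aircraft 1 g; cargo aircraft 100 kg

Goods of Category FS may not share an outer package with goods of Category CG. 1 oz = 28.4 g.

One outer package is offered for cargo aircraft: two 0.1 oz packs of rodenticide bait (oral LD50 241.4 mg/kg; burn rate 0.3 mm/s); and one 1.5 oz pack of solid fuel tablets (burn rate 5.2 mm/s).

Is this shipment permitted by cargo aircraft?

Rodenticide bait: oral LD50 241.4 mg/kg ≤ 300 mg/kg → Category TX (Toxic).
Burn rate 5.2 mm/s meets the Category FS criterion (Flammable Solid), so the solid fuel tablets are Category FS.
Category FS quantity: one 1.5 oz pack = 42.6 g.
That is within the Category FS cargo aircraft limit of 50 g.
Category TX quantity: two 0.1 oz packs = 5.68 g.
5.68 g is within the cargo aircraft limit of 10 g for Category TX.
The segregation rule (Category FS with Category CG) does not apply to Category FS with Category TX.
Every hazard category is within its cargo aircraft limit and no segregation rule is violated.

Yes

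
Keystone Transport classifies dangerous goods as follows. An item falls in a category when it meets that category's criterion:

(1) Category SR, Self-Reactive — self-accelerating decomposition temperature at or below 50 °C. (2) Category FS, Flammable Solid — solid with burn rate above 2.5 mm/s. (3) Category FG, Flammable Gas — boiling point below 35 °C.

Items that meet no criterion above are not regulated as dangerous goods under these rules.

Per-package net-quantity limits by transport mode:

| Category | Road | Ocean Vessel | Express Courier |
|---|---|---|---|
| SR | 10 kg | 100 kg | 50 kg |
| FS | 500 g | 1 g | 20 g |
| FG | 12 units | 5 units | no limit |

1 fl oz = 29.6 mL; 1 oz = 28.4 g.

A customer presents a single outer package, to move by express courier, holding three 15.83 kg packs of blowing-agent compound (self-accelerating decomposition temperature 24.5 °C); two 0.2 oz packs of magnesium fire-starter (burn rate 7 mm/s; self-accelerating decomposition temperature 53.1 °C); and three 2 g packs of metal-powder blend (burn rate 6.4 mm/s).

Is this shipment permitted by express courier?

Blowing-agent compound: self-accelerating decomposition temperature 24.5 °C ≤ 50 °C → Category SR (Self-Reactive).
The magnesium fire-starter has burn rate 7 mm/s, which is > 2.5 mm/s, so it is Category FS (Flammable Solid).
The metal-powder blend has burn rate 6.4 mm/s, which is > 2.5 mm/s, so it is Category FS (Flammable Solid).
Category FS net quantity: (two 0.2 oz packs = 11.36 g) + (three 2 g packs = 6 g) = 17.36 g.
That is within the Category FS express courier limit of 20 g.
Category SR quantity: three 15.83 kg packs = 47.49 kg.
47.49 kg ≤ 50 kg (express courier limit, Category SR) — within limit.
Every hazard category is within its express courier limit and no segregation rule is violated.

Yes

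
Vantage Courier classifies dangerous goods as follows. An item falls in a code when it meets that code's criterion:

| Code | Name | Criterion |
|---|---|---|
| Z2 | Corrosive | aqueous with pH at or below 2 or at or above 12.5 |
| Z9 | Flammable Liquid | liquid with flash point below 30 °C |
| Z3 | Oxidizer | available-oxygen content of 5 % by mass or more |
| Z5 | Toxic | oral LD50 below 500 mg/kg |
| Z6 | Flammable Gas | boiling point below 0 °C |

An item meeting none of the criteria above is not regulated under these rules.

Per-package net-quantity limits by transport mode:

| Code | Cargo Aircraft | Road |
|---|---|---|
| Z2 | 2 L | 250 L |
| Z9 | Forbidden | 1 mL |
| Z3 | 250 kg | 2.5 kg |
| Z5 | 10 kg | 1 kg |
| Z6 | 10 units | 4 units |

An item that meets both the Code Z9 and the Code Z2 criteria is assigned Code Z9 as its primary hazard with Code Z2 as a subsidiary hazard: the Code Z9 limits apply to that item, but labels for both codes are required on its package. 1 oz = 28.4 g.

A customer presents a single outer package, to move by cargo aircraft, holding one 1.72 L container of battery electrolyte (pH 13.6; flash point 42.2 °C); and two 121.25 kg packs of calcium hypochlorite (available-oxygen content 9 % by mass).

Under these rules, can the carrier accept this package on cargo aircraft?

pH 13.6 meets the Code Z2 criterion (Corrosive), so the battery electrolyte is Code Z2.
The calcium hypochlorite has available-oxygen content 9 % by mass, which is ≥ 5 % by mass, so it is Code Z3 (Oxidizer).
Code Z3 quantity: two 121.25 kg packs = 242.5 kg.
242.5 kg is within the cargo aircraft limit of 250 kg for Code Z3.
Code Z2 quantity: 1.72 L.
That is within the Code Z2 cargo aircraft limit of 2 L.
Every hazard code is within its cargo aircraft limit and no segregation rule is violated.

Yes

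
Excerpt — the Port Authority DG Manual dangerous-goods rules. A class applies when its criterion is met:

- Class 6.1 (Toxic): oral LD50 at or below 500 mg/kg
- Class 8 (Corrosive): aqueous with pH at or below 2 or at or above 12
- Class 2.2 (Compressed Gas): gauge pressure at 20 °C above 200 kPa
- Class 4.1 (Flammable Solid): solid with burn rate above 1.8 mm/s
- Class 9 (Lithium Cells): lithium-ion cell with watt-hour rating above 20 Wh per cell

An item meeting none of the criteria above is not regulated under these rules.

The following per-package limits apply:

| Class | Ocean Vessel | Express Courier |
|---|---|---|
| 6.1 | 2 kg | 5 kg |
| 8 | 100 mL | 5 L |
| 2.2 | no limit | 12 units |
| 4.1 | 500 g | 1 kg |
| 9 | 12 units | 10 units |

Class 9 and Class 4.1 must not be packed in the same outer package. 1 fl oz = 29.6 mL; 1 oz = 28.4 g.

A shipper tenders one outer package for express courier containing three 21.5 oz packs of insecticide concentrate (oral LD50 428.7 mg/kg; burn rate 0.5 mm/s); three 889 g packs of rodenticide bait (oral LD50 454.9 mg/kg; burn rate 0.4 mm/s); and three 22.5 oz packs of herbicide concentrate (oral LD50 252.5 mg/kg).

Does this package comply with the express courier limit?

No

Insecticide concentrate: oral LD50 428.7 mg/kg ≤ 500 mg/kg → Class 6.1 (Toxic).
Oral LD50 454.9 mg/kg meets the Class 6.1 criterion (Toxic), so the rodenticide bait is Class 6.1.
Oral LD50 252.5 mg/kg meets the Class 6.1 criterion (Toxic), so the herbicide concentrate is Class 6.1.
Total Class 6.1: (three 21.5 oz packs = 1831.8 g) + (three 889 g packs = 2.667 kg) + (three 22.5 oz packs = 1.917 kg) = 6415.8 g.
That exceeds the Class 6.1 express courier limit of 5 kg.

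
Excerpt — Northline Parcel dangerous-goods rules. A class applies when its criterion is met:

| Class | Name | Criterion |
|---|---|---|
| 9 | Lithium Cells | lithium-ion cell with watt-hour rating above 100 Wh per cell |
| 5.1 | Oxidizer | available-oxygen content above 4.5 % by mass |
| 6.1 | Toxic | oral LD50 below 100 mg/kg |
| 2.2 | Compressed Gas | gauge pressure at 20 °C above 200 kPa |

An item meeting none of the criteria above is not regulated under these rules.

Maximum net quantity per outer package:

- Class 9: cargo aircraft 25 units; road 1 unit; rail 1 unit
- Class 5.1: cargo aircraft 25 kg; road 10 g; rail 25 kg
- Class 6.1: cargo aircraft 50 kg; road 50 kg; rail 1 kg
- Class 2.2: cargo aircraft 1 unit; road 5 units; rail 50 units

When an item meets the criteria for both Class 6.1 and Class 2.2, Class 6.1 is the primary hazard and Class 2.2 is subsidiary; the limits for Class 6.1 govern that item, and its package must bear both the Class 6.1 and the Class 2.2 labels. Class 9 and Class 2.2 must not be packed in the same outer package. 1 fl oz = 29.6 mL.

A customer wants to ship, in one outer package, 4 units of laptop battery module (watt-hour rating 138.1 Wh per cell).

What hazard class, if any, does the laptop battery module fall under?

With watt-hour rating 138.1 Wh per cell (> 100 Wh per cell), the laptop battery module falls in Class 9.

Class 9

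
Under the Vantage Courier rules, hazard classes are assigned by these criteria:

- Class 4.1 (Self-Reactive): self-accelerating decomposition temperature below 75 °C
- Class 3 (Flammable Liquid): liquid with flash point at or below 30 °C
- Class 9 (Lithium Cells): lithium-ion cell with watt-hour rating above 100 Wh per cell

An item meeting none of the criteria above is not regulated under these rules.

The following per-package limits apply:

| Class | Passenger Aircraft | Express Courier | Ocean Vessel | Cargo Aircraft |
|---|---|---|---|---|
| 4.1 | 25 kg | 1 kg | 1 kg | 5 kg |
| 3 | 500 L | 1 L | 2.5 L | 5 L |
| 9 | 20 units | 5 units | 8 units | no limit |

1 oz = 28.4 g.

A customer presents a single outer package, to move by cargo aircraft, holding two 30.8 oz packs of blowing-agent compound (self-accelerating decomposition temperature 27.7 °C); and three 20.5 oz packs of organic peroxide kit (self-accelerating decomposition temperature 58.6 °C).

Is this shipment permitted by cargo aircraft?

Yes

With self-accelerating decomposition temperature 27.7 °C (< 75 °C), the blowing-agent compound falls in Class 4.1.
With self-accelerating decomposition temperature 58.6 °C (< 75 °C), the organic peroxide kit falls in Class 4.1.
Total Class 4.1: (two 30.8 oz packs = 1749.44 g) + (three 20.5 oz packs = 1746.6 g) = 3496.04 g.
That is within the Class 4.1 cargo aircraft limit of 5 kg.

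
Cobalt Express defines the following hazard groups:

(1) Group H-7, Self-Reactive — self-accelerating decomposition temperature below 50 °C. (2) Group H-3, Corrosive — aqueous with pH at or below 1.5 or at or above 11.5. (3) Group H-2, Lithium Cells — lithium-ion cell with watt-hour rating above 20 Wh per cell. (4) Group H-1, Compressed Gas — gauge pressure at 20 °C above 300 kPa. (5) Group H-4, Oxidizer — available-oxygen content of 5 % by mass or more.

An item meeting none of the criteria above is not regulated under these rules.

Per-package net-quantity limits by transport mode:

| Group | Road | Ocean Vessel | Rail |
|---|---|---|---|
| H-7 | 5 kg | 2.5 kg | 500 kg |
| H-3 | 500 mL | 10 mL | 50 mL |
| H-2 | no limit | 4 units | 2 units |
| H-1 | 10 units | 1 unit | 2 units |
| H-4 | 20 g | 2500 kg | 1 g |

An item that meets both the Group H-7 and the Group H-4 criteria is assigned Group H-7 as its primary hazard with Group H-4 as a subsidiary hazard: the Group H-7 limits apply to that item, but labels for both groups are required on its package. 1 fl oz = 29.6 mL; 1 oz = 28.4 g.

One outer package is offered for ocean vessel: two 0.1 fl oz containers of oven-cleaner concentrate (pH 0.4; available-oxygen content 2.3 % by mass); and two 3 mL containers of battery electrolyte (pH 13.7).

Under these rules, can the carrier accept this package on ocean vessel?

No

The oven-cleaner concentrate has pH 0.4, which is ≤ 1.5, so it is Group H-3 (Corrosive).
Battery electrolyte: pH 13.7 ≥ 11.5 → Group H-3 (Corrosive).
Total Group H-3: (two 0.1 fl oz containers = 5.92 mL) + (two 3 mL containers = 6 mL) = 11.92 mL.
11.92 mL > 10 mL (ocean vessel limit, Group H-3) — over the limit.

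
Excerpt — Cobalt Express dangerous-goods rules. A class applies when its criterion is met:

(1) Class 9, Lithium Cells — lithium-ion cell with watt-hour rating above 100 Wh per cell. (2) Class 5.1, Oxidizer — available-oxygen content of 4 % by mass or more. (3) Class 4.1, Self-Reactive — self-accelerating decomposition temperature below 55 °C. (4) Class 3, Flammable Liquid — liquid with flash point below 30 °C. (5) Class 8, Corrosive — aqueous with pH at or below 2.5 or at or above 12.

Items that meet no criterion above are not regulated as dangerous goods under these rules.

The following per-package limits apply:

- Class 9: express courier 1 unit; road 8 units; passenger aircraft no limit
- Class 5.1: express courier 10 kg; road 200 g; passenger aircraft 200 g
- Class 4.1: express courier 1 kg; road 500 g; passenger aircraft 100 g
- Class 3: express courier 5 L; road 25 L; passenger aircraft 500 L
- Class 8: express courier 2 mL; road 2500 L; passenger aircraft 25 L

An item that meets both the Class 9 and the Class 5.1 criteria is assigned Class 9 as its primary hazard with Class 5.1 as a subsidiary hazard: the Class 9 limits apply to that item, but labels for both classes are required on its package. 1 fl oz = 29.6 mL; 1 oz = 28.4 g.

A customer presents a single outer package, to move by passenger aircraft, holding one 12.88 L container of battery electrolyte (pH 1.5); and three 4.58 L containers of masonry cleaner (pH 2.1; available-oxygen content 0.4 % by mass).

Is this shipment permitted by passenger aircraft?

No

Battery electrolyte: pH 1.5 ≤ 2.5 → Class 8 (Corrosive).
The masonry cleaner has pH 2.1, which is ≤ 2.5, so it is Class 8 (Corrosive).
Total Class 8: 12.88 L + (three 4.58 L containers = 13.74 L) = 26.62 L.
26.62 L > 25 L (passenger aircraft limit, Class 8) — over the limit.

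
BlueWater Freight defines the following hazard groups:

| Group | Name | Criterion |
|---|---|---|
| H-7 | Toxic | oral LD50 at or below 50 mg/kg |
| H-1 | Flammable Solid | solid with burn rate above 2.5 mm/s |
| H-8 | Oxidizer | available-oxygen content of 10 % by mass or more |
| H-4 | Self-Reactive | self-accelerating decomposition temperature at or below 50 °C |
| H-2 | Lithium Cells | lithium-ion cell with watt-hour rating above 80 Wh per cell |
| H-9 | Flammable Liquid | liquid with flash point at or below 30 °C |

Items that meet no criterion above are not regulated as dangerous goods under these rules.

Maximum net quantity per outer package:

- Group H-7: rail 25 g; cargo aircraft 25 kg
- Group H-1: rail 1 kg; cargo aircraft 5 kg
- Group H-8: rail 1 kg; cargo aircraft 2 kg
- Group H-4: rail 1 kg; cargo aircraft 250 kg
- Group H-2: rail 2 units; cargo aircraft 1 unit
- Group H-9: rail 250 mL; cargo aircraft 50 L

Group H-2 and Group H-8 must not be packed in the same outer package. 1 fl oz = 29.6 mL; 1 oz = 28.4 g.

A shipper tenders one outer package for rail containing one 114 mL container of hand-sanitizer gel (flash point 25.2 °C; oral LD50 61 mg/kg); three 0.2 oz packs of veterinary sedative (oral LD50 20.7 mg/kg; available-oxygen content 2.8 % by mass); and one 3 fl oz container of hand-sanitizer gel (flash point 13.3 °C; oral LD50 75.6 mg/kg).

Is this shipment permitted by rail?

The hand-sanitizer gel has flash point 25.2 °C, which is ≤ 30 °C, so it is Group H-9 (Flammable Liquid).
With oral LD50 20.7 mg/kg (≤ 50 mg/kg), the veterinary sedative falls in Group H-7.
The hand-sanitizer gel has flash point 13.3 °C, which is ≤ 30 °C, so it is Group H-9 (Flammable Liquid).
Group H-7 quantity: three 0.2 oz packs = 17.04 g.
17.04 g is within the rail limit of 25 g for Group H-7.
Total Group H-9: 114 mL + (one 3 fl oz container = 88.8 mL) = 202.8 mL.
202.8 mL is within the rail limit of 250 mL for Group H-9.
The segregation rule (Group H-2 with Group H-8) does not apply to Group H-7 with Group H-9.
Every hazard group is within its rail limit and no segregation rule is violated.

Yes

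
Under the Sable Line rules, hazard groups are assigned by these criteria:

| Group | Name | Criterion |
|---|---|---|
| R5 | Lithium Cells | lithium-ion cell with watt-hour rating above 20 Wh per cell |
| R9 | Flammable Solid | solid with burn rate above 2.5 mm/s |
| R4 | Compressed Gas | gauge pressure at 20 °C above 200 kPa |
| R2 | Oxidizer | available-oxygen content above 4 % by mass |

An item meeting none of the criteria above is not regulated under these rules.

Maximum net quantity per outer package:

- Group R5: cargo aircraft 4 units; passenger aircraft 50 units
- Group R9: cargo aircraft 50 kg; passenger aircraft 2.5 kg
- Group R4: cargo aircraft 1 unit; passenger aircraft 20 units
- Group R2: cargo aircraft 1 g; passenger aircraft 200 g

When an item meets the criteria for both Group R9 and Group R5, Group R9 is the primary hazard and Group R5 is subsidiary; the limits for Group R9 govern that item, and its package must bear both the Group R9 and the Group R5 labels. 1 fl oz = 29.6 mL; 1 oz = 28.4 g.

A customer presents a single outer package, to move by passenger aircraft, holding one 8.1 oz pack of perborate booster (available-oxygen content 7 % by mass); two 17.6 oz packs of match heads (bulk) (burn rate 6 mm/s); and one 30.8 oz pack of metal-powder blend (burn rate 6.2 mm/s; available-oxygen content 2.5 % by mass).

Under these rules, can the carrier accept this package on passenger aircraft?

Perborate booster: available-oxygen content 7 % by mass > 4 % by mass → Group R2 (Oxidizer).
Match heads (bulk): burn rate 6 mm/s > 2.5 mm/s → Group R9 (Flammable Solid).
The metal-powder blend has burn rate 6.2 mm/s, which is > 2.5 mm/s, so it is Group R9 (Flammable Solid).
Group R2 quantity: one 8.1 oz pack = 230.04 g.
That exceeds the Group R2 passenger aircraft limit of 200 g.
Total Group R9: (two 17.6 oz packs = 999.68 g) + (one 30.8 oz pack = 874.72 g) = 1874.4 g.
1874.4 g is within the passenger aircraft limit of 2.5 kg for Group R9.

No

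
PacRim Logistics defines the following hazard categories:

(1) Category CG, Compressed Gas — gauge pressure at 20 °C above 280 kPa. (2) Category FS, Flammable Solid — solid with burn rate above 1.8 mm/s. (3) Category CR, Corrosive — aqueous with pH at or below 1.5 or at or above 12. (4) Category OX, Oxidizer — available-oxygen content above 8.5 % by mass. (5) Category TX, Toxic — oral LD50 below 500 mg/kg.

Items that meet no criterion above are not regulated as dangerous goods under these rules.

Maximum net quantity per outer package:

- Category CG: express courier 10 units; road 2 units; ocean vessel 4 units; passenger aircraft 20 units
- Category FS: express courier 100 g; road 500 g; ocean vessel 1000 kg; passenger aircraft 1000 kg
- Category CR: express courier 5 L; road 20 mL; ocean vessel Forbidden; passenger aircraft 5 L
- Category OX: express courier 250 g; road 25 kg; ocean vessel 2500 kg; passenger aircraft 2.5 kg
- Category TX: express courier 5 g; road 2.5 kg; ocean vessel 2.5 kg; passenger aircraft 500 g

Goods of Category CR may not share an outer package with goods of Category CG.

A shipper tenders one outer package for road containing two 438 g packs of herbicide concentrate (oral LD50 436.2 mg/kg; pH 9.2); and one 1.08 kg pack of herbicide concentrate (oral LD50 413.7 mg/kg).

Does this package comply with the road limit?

Yes

Oral LD50 436.2 mg/kg meets the Category TX criterion (Toxic), so the herbicide concentrate is Category TX.
With oral LD50 413.7 mg/kg (< 500 mg/kg), the herbicide concentrate falls in Category TX.
Total Category TX: (two 438 g packs = 876 g) + 1.08 kg = 1.956 kg.
That is within the Category TX road limit of 2.5 kg.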